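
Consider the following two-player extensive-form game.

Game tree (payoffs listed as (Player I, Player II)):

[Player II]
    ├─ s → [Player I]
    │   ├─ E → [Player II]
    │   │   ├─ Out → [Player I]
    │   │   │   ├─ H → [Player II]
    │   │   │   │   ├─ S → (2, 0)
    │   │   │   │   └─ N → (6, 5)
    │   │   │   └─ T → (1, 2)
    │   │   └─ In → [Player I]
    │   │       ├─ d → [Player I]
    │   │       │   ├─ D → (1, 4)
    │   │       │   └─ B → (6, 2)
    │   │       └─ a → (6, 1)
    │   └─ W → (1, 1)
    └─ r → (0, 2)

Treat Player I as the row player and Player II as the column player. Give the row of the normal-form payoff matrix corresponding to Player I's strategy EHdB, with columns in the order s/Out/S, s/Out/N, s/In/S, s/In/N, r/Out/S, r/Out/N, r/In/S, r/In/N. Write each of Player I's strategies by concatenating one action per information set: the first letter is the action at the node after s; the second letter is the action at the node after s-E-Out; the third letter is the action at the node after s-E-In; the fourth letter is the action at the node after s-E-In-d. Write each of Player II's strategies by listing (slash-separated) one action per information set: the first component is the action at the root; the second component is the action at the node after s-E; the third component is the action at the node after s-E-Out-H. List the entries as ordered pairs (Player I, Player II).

vs s/Out/S: Player II plays s → Player I plays E at [s] → Player II plays Out at [s-E] → Player I plays H at [s-E-Out] → Player II plays S at [s-E-Out-H] → (2, 0)
vs s/Out/N: Player II plays s → Player I plays E at [s] → Player II plays Out at [s-E] → Player I plays H at [s-E-Out] → Player II plays N at [s-E-Out-H] → (6, 5)
vs s/In/S: Player II plays s → Player I plays E at [s] → Player II plays In at [s-E] → Player I plays d at [s-E-In] → Player I plays B at [s-E-In-d] → (6, 2)
vs s/In/N: Player II plays s → Player I plays E at [s] → Player II plays In at [s-E] → Player I plays d at [s-E-In] → Player I plays B at [s-E-In-d] → (6, 2)
vs r/Out/S: Player II plays r → (0, 2)
vs r/Out/N: Player II plays r → (0, 2)
vs r/In/S: Player II plays r → (0, 2)
vs r/In/N: Player II plays r → (0, 2)

(2,0) (6,5) (6,2) (6,2) (0,2) (0,2) (0,2) (0,2)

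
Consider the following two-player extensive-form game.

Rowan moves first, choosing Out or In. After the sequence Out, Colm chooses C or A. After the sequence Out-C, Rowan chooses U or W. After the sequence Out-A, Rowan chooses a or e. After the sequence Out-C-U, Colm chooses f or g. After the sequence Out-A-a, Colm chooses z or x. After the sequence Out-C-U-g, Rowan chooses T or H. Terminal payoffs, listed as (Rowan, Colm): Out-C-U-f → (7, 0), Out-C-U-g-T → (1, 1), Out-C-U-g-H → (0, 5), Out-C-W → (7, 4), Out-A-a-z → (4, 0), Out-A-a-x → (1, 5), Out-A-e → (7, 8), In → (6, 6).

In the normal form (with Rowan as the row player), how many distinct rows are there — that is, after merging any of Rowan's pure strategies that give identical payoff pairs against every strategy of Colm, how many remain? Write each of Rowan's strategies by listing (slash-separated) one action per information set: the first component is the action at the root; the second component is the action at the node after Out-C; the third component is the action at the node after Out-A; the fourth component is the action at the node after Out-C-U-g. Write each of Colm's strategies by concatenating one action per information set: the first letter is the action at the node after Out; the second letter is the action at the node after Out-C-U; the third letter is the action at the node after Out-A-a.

Rowan has 16 pure strategies: Out/U/a/T, Out/U/a/H, Out/U/e/T, Out/U/e/H, Out/W/a/T, Out/W/a/H, Out/W/e/T, Out/W/e/H, In/U/a/T, In/U/a/H, In/U/e/T, In/U/e/H, In/W/a/T, In/W/a/H, In/W/e/T, In/W/e/H. Columns: Cfz, Cfx, Cgz, Cgx, Afz, Afx, Agz, Agx.
{Out/U/a/T} → row (7,0) (7,0) (1,1) (1,1) (4,0) (1,5) (4,0) (1,5)
{Out/U/a/H} → row (7,0) (7,0) (0,5) (0,5) (4,0) (1,5) (4,0) (1,5)
{Out/U/e/T} → row (7,0) (7,0) (1,1) (1,1) (7,8) (7,8) (7,8) (7,8)
{Out/U/e/H} → row (7,0) (7,0) (0,5) (0,5) (7,8) (7,8) (7,8) (7,8)
{Out/W/a/T, Out/W/a/H} → row (7,4) (7,4) (7,4) (7,4) (4,0) (1,5) (4,0) (1,5)
{Out/W/e/T, Out/W/e/H} → row (7,4) (7,4) (7,4) (7,4) (7,8) (7,8) (7,8) (7,8)
{In/U/a/T, In/U/a/H, In/U/e/T, In/U/e/H, In/W/a/T, In/W/a/H, In/W/e/T, In/W/e/H} → row (6,6) (6,6) (6,6) (6,6) (6,6) (6,6) (6,6) (6,6)
That's 7 distinct rows out of 16 strategies.

7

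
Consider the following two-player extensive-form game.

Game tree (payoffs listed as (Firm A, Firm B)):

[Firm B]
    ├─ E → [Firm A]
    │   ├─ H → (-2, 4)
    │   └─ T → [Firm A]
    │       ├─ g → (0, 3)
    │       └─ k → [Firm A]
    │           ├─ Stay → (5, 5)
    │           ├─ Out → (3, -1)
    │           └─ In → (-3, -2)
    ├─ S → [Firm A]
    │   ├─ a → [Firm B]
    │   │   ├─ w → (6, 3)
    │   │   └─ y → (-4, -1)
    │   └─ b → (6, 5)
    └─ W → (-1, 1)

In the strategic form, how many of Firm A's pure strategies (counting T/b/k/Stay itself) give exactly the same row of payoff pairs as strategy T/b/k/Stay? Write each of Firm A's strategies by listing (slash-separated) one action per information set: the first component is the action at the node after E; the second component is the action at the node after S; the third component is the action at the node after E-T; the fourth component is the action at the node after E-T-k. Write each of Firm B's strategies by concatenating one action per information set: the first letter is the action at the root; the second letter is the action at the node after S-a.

Row for T/b/k/Stay (columns Ew, Ey, Sw, Sy, Ww, Wy): (5,5) (5,5) (6,5) (6,5) (-1,1) (-1,1).
Every one of Firm A's information sets is on the play path for some reply by Firm B when Firm A follows T/b/k/Stay.
Changing the action at any of them therefore changes at least one column, so only T/b/k/Stay itself gives this row.

1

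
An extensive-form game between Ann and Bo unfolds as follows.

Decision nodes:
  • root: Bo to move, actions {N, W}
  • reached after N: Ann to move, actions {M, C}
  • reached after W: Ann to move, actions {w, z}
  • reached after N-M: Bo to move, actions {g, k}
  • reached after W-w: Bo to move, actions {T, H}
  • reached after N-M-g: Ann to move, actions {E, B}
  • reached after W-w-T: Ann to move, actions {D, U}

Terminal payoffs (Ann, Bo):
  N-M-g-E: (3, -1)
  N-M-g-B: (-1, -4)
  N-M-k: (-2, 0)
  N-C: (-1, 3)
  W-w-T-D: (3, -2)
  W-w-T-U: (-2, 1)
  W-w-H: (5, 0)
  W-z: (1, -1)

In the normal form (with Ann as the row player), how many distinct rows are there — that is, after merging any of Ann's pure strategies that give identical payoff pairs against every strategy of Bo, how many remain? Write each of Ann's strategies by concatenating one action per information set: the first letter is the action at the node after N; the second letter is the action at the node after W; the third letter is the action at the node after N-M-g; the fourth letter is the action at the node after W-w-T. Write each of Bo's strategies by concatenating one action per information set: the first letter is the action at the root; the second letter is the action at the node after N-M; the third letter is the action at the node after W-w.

9

Ann has 16 pure strategies: MwED, MwEU, MwBD, MwBU, MzED, MzEU, MzBD, MzBU, CwED, CwEU, CwBD, CwBU, CzED, CzEU, CzBD, CzBU. Columns: NgT, NgH, NkT, NkH, WgT, WgH, WkT, WkH.
{MwED} → row (3,-1) (3,-1) (-2,0) (-2,0) (3,-2) (5,0) (3,-2) (5,0)
{MwEU} → row (3,-1) (3,-1) (-2,0) (-2,0) (-2,1) (5,0) (-2,1) (5,0)
{MwBD} → row (-1,-4) (-1,-4) (-2,0) (-2,0) (3,-2) (5,0) (3,-2) (5,0)
{MwBU} → row (-1,-4) (-1,-4) (-2,0) (-2,0) (-2,1) (5,0) (-2,1) (5,0)
{MzED, MzEU} → row (3,-1) (3,-1) (-2,0) (-2,0) (1,-1) (1,-1) (1,-1) (1,-1)
{MzBD, MzBU} → row (-1,-4) (-1,-4) (-2,0) (-2,0) (1,-1) (1,-1) (1,-1) (1,-1)
{CwED, CwBD} → row (-1,3) (-1,3) (-1,3) (-1,3) (3,-2) (5,0) (3,-2) (5,0)
{CwEU, CwBU} → row (-1,3) (-1,3) (-1,3) (-1,3) (-2,1) (5,0) (-2,1) (5,0)
{CzED, CzEU, CzBD, CzBU} → row (-1,3) (-1,3) (-1,3) (-1,3) (1,-1) (1,-1) (1,-1) (1,-1)
That's 9 distinct rows out of 16 strategies.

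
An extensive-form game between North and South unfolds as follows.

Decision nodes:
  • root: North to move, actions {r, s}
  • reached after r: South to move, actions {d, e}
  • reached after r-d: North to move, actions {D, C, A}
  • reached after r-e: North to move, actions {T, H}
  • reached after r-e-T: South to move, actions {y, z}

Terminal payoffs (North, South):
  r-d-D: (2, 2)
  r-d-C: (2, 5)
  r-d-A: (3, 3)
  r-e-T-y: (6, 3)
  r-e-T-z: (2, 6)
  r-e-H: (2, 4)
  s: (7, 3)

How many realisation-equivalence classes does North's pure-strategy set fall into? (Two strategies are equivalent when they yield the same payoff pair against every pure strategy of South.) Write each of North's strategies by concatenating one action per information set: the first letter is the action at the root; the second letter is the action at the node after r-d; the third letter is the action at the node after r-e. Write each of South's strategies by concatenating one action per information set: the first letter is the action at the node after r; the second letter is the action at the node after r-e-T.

North has 12 pure strategies: rDT, rDH, rCT, rCH, rAT, rAH, sDT, sDH, sCT, sCH, sAT, sAH. Columns: dy, dz, ey, ez.
{rDT} → row (2,2) (2,2) (6,3) (2,6)
{rDH} → row (2,2) (2,2) (2,4) (2,4)
{rCT} → row (2,5) (2,5) (6,3) (2,6)
{rCH} → row (2,5) (2,5) (2,4) (2,4)
{rAT} → row (3,3) (3,3) (6,3) (2,6)
{rAH} → row (3,3) (3,3) (2,4) (2,4)
{sDT, sDH, sCT, sCH, sAT, sAH} → row (7,3) (7,3) (7,3) (7,3)
That's 7 distinct rows out of 12 strategies.

7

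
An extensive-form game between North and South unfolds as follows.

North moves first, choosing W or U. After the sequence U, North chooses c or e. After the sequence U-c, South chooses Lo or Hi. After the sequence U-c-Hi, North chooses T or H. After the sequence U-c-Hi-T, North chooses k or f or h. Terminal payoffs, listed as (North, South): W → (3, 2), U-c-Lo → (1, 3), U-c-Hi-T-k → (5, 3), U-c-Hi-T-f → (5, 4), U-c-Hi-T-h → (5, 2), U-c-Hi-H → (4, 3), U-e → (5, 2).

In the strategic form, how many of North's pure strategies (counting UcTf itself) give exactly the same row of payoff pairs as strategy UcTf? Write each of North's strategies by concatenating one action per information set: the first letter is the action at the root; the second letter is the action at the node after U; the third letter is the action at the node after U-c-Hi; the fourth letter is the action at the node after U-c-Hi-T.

Row for UcTf (columns Lo, Hi): (1,3) (5,4).
Every one of North's information sets is on the play path for some reply by South when North follows UcTf.
Changing the action at any of them therefore changes at least one column, so only UcTf itself gives this row.

1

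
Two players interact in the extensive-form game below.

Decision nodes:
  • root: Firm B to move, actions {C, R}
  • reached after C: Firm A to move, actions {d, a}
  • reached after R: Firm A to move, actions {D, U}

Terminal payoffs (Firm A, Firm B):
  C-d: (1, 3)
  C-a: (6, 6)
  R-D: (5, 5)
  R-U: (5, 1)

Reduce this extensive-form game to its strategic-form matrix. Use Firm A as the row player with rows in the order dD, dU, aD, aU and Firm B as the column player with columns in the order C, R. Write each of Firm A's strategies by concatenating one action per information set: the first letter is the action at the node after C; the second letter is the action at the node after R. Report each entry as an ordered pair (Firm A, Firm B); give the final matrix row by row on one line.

            C        R
  dD    (1,3)    (5,5)
  dU    (1,3)    (5,1)
  aD    (6,6)    (5,5)
  aU    (6,6)    (5,1)

dD: (1,3) (5,5) | dU: (1,3) (5,1) | aD: (6,6) (5,5) | aU: (6,6) (5,1)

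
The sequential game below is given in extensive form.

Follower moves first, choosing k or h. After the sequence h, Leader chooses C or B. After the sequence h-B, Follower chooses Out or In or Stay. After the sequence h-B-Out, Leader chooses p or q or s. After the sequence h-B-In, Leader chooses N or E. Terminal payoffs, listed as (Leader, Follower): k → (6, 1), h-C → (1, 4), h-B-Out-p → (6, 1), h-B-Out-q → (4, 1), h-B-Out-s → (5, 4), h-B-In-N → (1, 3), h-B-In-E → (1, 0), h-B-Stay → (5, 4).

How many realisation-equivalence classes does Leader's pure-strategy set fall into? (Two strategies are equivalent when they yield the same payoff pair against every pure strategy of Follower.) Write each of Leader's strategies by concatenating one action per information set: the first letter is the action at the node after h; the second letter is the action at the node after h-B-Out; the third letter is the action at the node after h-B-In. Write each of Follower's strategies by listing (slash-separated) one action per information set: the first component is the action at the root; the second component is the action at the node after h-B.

7

Leader has 12 pure strategies: CpN, CpE, CqN, CqE, CsN, CsE, BpN, BpE, BqN, BqE, BsN, BsE. Columns: k/Out, k/In, k/Stay, h/Out, h/In, h/Stay.
{CpN, CpE, CqN, CqE, CsN, CsE} → row (6,1) (6,1) (6,1) (1,4) (1,4) (1,4)
{BpN} → row (6,1) (6,1) (6,1) (6,1) (1,3) (5,4)
{BpE} → row (6,1) (6,1) (6,1) (6,1) (1,0) (5,4)
{BqN} → row (6,1) (6,1) (6,1) (4,1) (1,3) (5,4)
{BqE} → row (6,1) (6,1) (6,1) (4,1) (1,0) (5,4)
{BsN} → row (6,1) (6,1) (6,1) (5,4) (1,3) (5,4)
{BsE} → row (6,1) (6,1) (6,1) (5,4) (1,0) (5,4)
That's 7 distinct rows out of 12 strategies.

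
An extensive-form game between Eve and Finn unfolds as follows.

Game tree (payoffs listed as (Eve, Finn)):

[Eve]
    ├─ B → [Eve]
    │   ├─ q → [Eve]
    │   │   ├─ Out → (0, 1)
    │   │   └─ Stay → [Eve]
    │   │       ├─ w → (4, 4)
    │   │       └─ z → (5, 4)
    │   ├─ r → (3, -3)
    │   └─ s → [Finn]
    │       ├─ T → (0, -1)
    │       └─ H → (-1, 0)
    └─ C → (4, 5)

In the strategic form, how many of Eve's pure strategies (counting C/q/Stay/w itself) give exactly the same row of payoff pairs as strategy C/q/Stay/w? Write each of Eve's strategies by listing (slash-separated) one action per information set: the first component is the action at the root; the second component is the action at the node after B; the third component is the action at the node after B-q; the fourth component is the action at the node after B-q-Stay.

Row for C/q/Stay/w (columns T, H): (4,5) (4,5).
Under C/q/Stay/w, Eve's choice at the node after B and at the node after B-q and at the node after B-q-Stay can never be reached regardless of what Finn does, so varying those choices leaves every outcome unchanged.
Holding the reachable choices fixed and varying the unreachable ones freely already gives 3 × 2 × 2 = 12 equivalent strategies.
No other strategy reproduces this row, so those 12 are the full class: C/q/Out/w, C/q/Out/z, C/q/Stay/w, C/q/Stay/z, C/r/Out/w, C/r/Out/z, C/r/Stay/w, C/r/Stay/z, C/s/Out/w, C/s/Out/z, C/s/Stay/w, C/s/Stay/z.

12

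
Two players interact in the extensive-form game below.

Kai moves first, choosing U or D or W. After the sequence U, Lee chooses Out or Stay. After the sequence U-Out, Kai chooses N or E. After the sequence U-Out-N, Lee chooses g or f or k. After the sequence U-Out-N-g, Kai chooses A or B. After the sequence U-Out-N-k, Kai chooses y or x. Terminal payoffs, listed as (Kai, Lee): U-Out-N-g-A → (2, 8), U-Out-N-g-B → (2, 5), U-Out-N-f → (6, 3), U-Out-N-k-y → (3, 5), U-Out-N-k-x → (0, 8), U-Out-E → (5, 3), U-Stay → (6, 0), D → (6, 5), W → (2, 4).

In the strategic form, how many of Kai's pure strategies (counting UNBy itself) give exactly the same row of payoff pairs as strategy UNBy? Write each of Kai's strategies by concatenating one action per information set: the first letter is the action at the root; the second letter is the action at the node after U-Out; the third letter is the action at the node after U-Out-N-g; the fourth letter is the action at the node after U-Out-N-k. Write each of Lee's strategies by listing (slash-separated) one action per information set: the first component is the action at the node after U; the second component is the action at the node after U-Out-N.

Row for UNBy (columns Out/g, Out/f, Out/k, Stay/g, Stay/f, Stay/k): (2,5) (6,3) (3,5) (6,0) (6,0) (6,0).
Every one of Kai's information sets is on the play path for some reply by Lee when Kai follows UNBy.
Changing the action at any of them therefore changes at least one column, so only UNBy itself gives this row.

1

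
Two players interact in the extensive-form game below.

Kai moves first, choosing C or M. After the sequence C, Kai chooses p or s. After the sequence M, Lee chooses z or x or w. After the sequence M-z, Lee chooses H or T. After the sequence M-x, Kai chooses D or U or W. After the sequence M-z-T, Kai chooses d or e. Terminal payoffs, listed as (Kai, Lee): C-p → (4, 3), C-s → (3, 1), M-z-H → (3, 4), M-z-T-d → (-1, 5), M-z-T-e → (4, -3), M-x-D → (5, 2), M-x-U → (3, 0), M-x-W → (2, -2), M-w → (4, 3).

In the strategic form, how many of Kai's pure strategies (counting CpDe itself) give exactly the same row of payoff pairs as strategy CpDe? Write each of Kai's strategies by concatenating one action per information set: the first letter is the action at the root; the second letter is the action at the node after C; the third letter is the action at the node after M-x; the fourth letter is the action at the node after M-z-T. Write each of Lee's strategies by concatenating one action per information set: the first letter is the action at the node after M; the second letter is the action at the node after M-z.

6

Row for CpDe (columns zH, zT, xH, xT, wH, wT): (4,3) (4,3) (4,3) (4,3) (4,3) (4,3).
Under CpDe, Kai's choice at the node after M-x and at the node after M-z-T can never be reached regardless of what Lee does, so varying those choices leaves every outcome unchanged.
Holding the reachable choices fixed and varying the unreachable ones freely already gives 3 × 2 = 6 equivalent strategies.
No other strategy reproduces this row, so those 6 are the full class: CpDd, CpDe, CpUd, CpUe, CpWd, CpWe.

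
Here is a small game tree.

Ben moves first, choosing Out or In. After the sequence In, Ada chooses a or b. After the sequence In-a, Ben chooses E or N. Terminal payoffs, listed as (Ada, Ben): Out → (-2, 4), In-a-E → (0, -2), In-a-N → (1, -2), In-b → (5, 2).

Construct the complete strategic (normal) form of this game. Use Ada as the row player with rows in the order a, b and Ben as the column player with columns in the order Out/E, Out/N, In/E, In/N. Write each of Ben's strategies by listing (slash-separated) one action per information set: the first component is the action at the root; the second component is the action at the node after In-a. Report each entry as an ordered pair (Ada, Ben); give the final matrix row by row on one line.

Row a: Out/E→(-2,4), Out/N→(-2,4), In/E→(0,-2), In/N→(1,-2)
Row b: Out/E→(-2,4), Out/N→(-2,4), In/E→(5,2), In/N→(5,2)

a: (-2,4) (-2,4) (0,-2) (1,-2) | b: (-2,4) (-2,4) (5,2) (5,2)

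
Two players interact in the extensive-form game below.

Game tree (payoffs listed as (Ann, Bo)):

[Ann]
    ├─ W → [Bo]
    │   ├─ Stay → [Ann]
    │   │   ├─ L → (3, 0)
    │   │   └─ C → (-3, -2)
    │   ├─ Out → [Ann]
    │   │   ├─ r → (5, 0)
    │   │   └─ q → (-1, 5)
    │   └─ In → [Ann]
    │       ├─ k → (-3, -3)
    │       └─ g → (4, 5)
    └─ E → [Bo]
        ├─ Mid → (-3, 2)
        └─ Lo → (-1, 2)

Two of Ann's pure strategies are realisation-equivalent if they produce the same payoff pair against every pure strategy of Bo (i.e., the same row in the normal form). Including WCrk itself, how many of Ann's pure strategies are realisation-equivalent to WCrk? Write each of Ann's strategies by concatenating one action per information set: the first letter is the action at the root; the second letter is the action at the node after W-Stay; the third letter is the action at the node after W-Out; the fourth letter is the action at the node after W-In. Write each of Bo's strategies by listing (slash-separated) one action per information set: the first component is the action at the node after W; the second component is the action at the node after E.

Row for WCrk (columns Stay/Mid, Stay/Lo, Out/Mid, Out/Lo, In/Mid, In/Lo): (-3,-2) (-3,-2) (5,0) (5,0) (-3,-3) (-3,-3).
Every one of Ann's information sets is on the play path for some reply by Bo when Ann follows WCrk.
Changing the action at any of them therefore changes at least one column, so only WCrk itself gives this row.

1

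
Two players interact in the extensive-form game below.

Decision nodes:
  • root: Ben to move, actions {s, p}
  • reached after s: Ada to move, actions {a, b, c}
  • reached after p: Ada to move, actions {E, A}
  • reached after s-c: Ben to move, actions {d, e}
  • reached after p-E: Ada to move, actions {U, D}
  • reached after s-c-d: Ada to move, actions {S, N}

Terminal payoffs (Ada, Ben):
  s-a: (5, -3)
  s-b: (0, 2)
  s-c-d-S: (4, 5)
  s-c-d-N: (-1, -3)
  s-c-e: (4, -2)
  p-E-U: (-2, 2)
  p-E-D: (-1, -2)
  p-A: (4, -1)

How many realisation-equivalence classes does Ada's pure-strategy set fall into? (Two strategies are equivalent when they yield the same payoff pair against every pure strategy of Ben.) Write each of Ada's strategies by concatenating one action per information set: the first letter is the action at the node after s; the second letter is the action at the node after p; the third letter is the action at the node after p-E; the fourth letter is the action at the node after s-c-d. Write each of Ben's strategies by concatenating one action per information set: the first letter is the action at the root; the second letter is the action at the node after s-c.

Ada has 24 pure strategies: aEUS, aEUN, aEDS, aEDN, aAUS, aAUN, aADS, aADN, bEUS, bEUN, bEDS, bEDN, bAUS, bAUN, bADS, bADN, cEUS, cEUN, cEDS, cEDN, cAUS, cAUN, cADS, cADN. Columns: sd, se, pd, pe.
{aEUS, aEUN} → row (5,-3) (5,-3) (-2,2) (-2,2)
{aEDS, aEDN} → row (5,-3) (5,-3) (-1,-2) (-1,-2)
{aAUS, aAUN, aADS, aADN} → row (5,-3) (5,-3) (4,-1) (4,-1)
{bEUS, bEUN} → row (0,2) (0,2) (-2,2) (-2,2)
{bEDS, bEDN} → row (0,2) (0,2) (-1,-2) (-1,-2)
{bAUS, bAUN, bADS, bADN} → row (0,2) (0,2) (4,-1) (4,-1)
{cEUS} → row (4,5) (4,-2) (-2,2) (-2,2)
{cEUN} → row (-1,-3) (4,-2) (-2,2) (-2,2)
{cEDS} → row (4,5) (4,-2) (-1,-2) (-1,-2)
{cEDN} → row (-1,-3) (4,-2) (-1,-2) (-1,-2)
{cAUS, cADS} → row (4,5) (4,-2) (4,-1) (4,-1)
{cAUN, cADN} → row (-1,-3) (4,-2) (4,-1) (4,-1)
That's 12 distinct rows out of 24 strategies.

12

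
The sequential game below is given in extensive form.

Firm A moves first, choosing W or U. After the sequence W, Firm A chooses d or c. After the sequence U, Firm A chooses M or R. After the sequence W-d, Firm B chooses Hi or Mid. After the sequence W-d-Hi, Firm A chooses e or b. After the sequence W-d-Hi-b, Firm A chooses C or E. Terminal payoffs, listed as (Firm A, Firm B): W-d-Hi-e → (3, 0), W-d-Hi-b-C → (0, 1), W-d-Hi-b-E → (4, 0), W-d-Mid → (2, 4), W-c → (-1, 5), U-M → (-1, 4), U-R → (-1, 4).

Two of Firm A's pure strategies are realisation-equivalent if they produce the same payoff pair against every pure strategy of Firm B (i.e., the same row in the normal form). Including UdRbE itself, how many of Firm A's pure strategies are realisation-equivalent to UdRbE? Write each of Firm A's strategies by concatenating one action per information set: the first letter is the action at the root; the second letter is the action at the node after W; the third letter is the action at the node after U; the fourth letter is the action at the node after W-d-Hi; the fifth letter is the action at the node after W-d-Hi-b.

Row for UdRbE (columns Hi, Mid): (-1,4) (-1,4).
Under UdRbE, Firm A's choice at the node after W and at the node after W-d-Hi and at the node after W-d-Hi-b can never be reached regardless of what Firm B does, so varying those choices leaves every outcome unchanged.
Holding the reachable choices fixed and varying the unreachable ones freely already gives 2 × 2 × 2 = 8 equivalent strategies.
Checking the remaining rows, UdMeC, UdMeE, UdMbC, UdMbE, UcMeC, UcMeE, UcMbC, UcMbE also happen to give the same payoffs in every column, bringing the total to 16: UdMeC, UdMeE, UdMbC, UdMbE, UdReC, UdReE, UdRbC, UdRbE, UcMeC, UcMeE, UcMbC, UcMbE, UcReC, UcReE, UcRbC, UcRbE.

16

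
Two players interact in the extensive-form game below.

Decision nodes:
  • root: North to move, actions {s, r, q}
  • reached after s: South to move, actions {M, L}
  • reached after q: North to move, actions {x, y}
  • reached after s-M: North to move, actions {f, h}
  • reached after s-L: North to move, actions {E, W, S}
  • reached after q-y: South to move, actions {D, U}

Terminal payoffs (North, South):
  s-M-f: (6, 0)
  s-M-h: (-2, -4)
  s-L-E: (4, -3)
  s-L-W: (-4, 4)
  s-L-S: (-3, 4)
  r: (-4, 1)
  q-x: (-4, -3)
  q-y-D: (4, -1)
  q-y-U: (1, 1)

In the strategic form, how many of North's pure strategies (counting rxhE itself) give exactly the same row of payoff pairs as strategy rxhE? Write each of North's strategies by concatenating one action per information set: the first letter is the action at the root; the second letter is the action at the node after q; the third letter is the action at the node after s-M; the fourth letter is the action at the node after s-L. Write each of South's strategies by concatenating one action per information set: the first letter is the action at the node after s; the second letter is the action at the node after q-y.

Row for rxhE (columns MD, MU, LD, LU): (-4,1) (-4,1) (-4,1) (-4,1).
Under rxhE, North's choice at the node after q and at the node after s-M and at the node after s-L can never be reached regardless of what South does, so varying those choices leaves every outcome unchanged.
Holding the reachable choices fixed and varying the unreachable ones freely already gives 2 × 2 × 3 = 12 equivalent strategies.
No other strategy reproduces this row, so those 12 are the full class: rxfE, rxfW, rxfS, rxhE, rxhW, rxhS, ryfE, ryfW, ryfS, ryhE, ryhW, ryhS.

12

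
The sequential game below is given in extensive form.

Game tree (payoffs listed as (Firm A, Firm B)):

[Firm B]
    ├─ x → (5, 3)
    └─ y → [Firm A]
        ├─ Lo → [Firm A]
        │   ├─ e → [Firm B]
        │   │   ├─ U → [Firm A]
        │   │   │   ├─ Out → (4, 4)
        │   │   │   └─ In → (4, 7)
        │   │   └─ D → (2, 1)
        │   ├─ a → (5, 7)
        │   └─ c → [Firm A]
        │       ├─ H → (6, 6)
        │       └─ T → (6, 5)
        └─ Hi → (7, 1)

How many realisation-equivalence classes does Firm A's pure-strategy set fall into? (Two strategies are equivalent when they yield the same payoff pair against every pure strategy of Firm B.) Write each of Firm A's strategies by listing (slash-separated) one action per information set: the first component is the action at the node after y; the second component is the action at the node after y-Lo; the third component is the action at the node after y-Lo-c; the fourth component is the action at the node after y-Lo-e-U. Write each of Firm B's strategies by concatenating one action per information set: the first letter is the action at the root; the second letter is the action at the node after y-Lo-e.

6

Firm A has 24 pure strategies: Lo/e/H/Out, Lo/e/H/In, Lo/e/T/Out, Lo/e/T/In, Lo/a/H/Out, Lo/a/H/In, Lo/a/T/Out, Lo/a/T/In, Lo/c/H/Out, Lo/c/H/In, Lo/c/T/Out, Lo/c/T/In, Hi/e/H/Out, Hi/e/H/In, Hi/e/T/Out, Hi/e/T/In, Hi/a/H/Out, Hi/a/H/In, Hi/a/T/Out, Hi/a/T/In, Hi/c/H/Out, Hi/c/H/In, Hi/c/T/Out, Hi/c/T/In. Columns: xU, xD, yU, yD.
{Lo/e/H/Out, Lo/e/T/Out} → row (5,3) (5,3) (4,4) (2,1)
{Lo/e/H/In, Lo/e/T/In} → row (5,3) (5,3) (4,7) (2,1)
{Lo/a/H/Out, Lo/a/H/In, Lo/a/T/Out, Lo/a/T/In} → row (5,3) (5,3) (5,7) (5,7)
{Lo/c/H/Out, Lo/c/H/In} → row (5,3) (5,3) (6,6) (6,6)
{Lo/c/T/Out, Lo/c/T/In} → row (5,3) (5,3) (6,5) (6,5)
{Hi/e/H/Out, Hi/e/H/In, Hi/e/T/Out, Hi/e/T/In, Hi/a/H/Out, Hi/a/H/In, Hi/a/T/Out, Hi/a/T/In, Hi/c/H/Out, Hi/c/H/In, Hi/c/T/Out, Hi/c/T/In} → row (5,3) (5,3) (7,1) (7,1)
That's 6 distinct rows out of 24 strategies.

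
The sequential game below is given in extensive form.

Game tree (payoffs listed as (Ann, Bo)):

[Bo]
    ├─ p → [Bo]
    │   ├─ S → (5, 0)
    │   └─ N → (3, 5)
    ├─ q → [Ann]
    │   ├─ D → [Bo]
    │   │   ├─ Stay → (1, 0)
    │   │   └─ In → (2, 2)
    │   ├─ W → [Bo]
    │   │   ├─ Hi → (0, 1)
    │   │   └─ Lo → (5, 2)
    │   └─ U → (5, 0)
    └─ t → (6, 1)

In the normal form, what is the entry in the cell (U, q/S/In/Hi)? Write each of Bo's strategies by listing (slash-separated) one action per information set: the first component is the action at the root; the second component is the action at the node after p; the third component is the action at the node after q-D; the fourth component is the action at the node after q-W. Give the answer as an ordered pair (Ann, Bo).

Trace the play path from the root:
  Bo plays q
  Ann plays U at [q]
→ terminal payoff (5, 0).
(Bo's choice at the node after p is never reached on this path, so it doesn't affect the outcome.)

(5, 0)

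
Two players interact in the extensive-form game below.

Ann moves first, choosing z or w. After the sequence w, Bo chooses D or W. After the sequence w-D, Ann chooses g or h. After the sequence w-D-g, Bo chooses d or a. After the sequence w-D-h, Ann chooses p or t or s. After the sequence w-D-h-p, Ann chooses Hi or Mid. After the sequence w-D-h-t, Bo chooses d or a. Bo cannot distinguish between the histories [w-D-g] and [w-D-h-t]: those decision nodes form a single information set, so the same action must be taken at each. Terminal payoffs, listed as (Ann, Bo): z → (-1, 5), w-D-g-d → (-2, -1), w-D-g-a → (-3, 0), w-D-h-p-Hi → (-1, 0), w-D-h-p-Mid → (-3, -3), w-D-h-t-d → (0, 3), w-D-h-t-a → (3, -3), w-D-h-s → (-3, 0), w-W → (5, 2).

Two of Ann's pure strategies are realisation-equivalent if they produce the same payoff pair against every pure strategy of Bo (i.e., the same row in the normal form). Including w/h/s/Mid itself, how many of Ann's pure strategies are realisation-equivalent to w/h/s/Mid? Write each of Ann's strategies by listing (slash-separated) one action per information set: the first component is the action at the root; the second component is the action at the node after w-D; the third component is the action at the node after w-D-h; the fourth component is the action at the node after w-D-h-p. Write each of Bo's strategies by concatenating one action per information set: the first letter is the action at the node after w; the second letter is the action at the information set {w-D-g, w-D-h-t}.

Row for w/h/s/Mid (columns Dd, Da, Wd, Wa): (-3,0) (-3,0) (5,2) (5,2).
Under w/h/s/Mid, Ann's choice at the node after w-D-h-p can never be reached regardless of what Bo does, so varying those choices leaves every outcome unchanged.
Holding the reachable choices fixed and varying the unreachable one freely already gives 2 equivalent strategies.
No other strategy reproduces this row, so those 2 are the full class: w/h/s/Hi, w/h/s/Mid.

2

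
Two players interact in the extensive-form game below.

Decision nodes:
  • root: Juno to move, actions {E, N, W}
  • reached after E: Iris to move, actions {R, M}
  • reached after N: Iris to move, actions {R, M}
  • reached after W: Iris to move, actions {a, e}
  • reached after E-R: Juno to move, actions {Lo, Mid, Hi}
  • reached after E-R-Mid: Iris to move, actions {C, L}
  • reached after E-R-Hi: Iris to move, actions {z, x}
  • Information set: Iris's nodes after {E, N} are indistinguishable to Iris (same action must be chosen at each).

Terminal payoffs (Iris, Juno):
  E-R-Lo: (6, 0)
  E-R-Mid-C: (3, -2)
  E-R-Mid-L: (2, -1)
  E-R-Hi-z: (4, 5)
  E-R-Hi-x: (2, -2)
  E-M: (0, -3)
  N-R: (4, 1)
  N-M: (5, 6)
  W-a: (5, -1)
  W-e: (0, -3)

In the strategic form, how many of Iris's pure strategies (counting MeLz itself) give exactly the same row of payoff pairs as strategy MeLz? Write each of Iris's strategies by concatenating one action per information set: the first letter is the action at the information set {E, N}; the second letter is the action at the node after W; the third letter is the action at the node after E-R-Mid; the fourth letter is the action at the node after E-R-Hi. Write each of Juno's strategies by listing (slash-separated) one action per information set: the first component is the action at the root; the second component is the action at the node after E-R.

4

Row for MeLz (columns E/Lo, E/Mid, E/Hi, N/Lo, N/Mid, N/Hi, W/Lo, W/Mid, W/Hi): (0,-3) (0,-3) (0,-3) (5,6) (5,6) (5,6) (0,-3) (0,-3) (0,-3).
Under MeLz, Iris's choice at the node after E-R-Mid and at the node after E-R-Hi can never be reached regardless of what Juno does, so varying those choices leaves every outcome unchanged.
Holding the reachable choices fixed and varying the unreachable ones freely already gives 2 × 2 = 4 equivalent strategies.
No other strategy reproduces this row, so those 4 are the full class: MeCz, MeCx, MeLz, MeLx.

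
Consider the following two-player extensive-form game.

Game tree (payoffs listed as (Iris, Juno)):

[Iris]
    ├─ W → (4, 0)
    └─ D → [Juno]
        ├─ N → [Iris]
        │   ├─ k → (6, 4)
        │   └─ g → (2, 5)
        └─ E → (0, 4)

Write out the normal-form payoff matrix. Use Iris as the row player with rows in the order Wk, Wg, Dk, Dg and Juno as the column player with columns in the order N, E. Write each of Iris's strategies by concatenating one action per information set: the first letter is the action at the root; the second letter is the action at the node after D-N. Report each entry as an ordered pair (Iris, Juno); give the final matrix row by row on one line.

Wk: (4,0) (4,0) | Wg: (4,0) (4,0) | Dk: (6,4) (0,4) | Dg: (2,5) (0,4)

Row Wk: N→(4,0), E→(4,0)
Row Wg: N→(4,0), E→(4,0)
Row Dk: N→(6,4), E→(0,4)
Row Dg: N→(2,5), E→(0,4)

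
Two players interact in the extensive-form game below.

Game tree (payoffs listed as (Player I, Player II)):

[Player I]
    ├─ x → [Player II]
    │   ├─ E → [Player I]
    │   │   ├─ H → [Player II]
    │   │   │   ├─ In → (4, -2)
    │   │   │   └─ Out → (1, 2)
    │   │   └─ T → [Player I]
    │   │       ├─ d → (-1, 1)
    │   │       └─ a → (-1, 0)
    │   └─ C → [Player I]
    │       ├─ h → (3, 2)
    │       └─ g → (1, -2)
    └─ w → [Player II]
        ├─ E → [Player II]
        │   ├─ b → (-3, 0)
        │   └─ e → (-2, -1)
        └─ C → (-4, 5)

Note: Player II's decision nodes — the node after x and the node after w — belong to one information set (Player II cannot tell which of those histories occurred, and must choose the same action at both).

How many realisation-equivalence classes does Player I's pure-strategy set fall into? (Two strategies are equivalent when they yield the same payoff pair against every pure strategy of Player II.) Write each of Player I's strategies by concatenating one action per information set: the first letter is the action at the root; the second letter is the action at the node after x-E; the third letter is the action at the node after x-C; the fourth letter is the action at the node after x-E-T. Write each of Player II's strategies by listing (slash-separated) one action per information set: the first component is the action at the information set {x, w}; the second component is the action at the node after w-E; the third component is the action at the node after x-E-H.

7

Player I has 16 pure strategies: xHhd, xHha, xHgd, xHga, xThd, xTha, xTgd, xTga, wHhd, wHha, wHgd, wHga, wThd, wTha, wTgd, wTga. Columns: E/b/In, E/b/Out, E/e/In, E/e/Out, C/b/In, C/b/Out, C/e/In, C/e/Out.
{xHhd, xHha} → row (4,-2) (1,2) (4,-2) (1,2) (3,2) (3,2) (3,2) (3,2)
{xHgd, xHga} → row (4,-2) (1,2) (4,-2) (1,2) (1,-2) (1,-2) (1,-2) (1,-2)
{xThd} → row (-1,1) (-1,1) (-1,1) (-1,1) (3,2) (3,2) (3,2) (3,2)
{xTha} → row (-1,0) (-1,0) (-1,0) (-1,0) (3,2) (3,2) (3,2) (3,2)
{xTgd} → row (-1,1) (-1,1) (-1,1) (-1,1) (1,-2) (1,-2) (1,-2) (1,-2)
{xTga} → row (-1,0) (-1,0) (-1,0) (-1,0) (1,-2) (1,-2) (1,-2) (1,-2)
{wHhd, wHha, wHgd, wHga, wThd, wTha, wTgd, wTga} → row (-3,0) (-3,0) (-2,-1) (-2,-1) (-4,5) (-4,5) (-4,5) (-4,5)
That's 7 distinct rows out of 16 strategies.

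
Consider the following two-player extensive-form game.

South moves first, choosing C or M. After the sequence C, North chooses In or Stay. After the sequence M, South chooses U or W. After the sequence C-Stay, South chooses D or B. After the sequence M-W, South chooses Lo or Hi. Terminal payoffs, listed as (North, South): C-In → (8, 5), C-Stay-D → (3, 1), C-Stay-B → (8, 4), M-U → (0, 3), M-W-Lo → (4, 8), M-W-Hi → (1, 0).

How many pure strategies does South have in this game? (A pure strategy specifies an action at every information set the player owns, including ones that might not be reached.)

South owns the root with actions {C, M} — two choices.
South owns the node after M with actions {U, W} — two choices.
South owns the node after C-Stay with actions {D, B} — two choices.
South owns the node after M-W with actions {Lo, Hi} — two choices.
A pure strategy fixes one action at each information set independently, so the count is the product 2 × 2 × 2 × 2 = 16.
(For reference, North has 2 pure strategies, giving a 16×2 normal-form matrix.)

16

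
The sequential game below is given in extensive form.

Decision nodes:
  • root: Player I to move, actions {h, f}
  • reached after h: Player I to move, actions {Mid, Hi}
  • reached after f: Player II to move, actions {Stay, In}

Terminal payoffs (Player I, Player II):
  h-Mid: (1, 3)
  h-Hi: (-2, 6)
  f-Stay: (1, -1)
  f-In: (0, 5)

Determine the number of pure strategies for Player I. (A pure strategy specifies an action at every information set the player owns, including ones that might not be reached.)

4

Player I owns the root with actions {h, f} — two choices.
Player I owns the node after h with actions {Mid, Hi} — two choices.
A pure strategy fixes one action at each information set independently, so the count is the product 2 × 2 = 4.
(For reference, Player II has 2 pure strategies, giving a 4×2 normal-form matrix.)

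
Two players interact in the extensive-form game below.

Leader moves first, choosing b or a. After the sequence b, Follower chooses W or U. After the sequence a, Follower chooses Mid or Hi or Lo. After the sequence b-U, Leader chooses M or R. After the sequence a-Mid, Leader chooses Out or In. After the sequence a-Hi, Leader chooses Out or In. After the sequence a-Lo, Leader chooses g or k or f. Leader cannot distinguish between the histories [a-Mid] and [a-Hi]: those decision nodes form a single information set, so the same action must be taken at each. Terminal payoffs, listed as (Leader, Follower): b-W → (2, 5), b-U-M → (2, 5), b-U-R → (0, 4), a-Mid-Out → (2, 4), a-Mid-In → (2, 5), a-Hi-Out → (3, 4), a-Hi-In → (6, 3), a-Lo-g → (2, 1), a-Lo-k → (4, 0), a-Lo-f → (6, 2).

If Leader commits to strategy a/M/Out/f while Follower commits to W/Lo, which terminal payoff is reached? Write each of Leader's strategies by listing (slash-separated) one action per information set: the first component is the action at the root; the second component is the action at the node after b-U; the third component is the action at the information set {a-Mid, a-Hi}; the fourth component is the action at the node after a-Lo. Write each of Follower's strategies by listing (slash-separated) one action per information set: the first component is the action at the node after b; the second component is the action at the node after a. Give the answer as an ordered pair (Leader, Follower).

Trace the play path from the root:
  Leader plays a
  Follower plays Lo at [a]
  Leader plays f at [a-Lo]
→ terminal payoff (6, 2).
(Leader's choice at the node after b-U is never reached on this path, so it doesn't affect the outcome.)

(6, 2)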